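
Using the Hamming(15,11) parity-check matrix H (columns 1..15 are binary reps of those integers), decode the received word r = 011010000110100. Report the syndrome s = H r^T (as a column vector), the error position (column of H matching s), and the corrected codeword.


s = (1, 0, 0, 0)^T, error position = 8, corrected codeword c = 011010010110100

Compute s = H r^T mod 2 one row at a time:
  s_1 = 0 + 0 + 1 + 1 + 0 + 1 + 0 + 0 = 3 ≡ 1 (mod 2).
  s_2 = 0 + 1 + 0 + 0 + 0 + 1 + 0 + 0 = 2 ≡ 0 (mod 2).
  s_3 = 1 + 1 + 0 + 0 + 1 + 1 + 0 + 0 = 4 ≡ 0 (mod 2).
  s_4 = 0 + 1 + 1 + 0 + 0 + 1 + 1 + 0 = 4 ≡ 0 (mod 2).
s = (1, 0, 0, 0)^T — this equals column 8 of H (binary 1000), so error is at position 8.
Correct: flip bit 8 of r = 011010000110100 to get c = 011010010110100.


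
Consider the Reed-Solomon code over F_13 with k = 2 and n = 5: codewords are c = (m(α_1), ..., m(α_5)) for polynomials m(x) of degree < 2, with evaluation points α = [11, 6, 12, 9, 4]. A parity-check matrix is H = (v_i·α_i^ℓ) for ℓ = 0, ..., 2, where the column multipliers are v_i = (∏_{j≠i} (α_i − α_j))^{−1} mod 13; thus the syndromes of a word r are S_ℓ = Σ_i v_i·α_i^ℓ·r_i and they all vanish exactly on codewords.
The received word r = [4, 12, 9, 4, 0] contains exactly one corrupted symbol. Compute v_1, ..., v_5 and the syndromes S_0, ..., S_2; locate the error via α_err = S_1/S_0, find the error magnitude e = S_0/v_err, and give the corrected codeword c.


S = (5, 3, 7), error at position 1, error magnitude e = 1, c = [3, 12, 9, 4, 0].

Step 1: column multipliers v_i = (∏_{j≠i}(α_i − α_j))^{−1} mod 13.
  i = 1 (α = 11): (11−6)(11−12)(11−9)(11−4) = 5·(−1)·2·7 = −70 ≡ 8, so v_1 = 8^{−1} = 5 (mod 13).
  i = 2 (α = 6): (6−11)(6−12)(6−9)(6−4) = (−5)·(−6)·(−3)·2 = −180 ≡ 2, so v_2 = 2^{−1} = 7 (mod 13).
  i = 3 (α = 12): (12−11)(12−6)(12−9)(12−4) = 1·6·3·8 = 144 ≡ 1, so v_3 = 1^{−1} = 1 (mod 13).
  i = 4 (α = 9): (9−11)(9−6)(9−12)(9−4) = (−2)·3·(−3)·5 = 90 ≡ 12, so v_4 = 12^{−1} = 12 (mod 13).
  i = 5 (α = 4): (4−11)(4−6)(4−12)(4−9) = (−7)·(−2)·(−8)·(−5) = 560 ≡ 1, so v_5 = 1^{−1} = 1 (mod 13).
  v = [5, 7, 1, 12, 1].
Step 2: syndromes of r = [4, 12, 9, 4, 0] (all sums mod 13).
  S_0 = Σ v_i r_i = 5·4 + 7·12 + 1·9 + 12·4 + 1·0 = 161 ≡ 5.
  S_1 = Σ v_i α_i r_i = 5·11·4 + 7·6·12 + 1·12·9 + 12·9·4 + 1·4·0 = 1264 ≡ 3.
  α_i^2 mod 13 = [4, 10, 1, 3, 3].
  S_2 = Σ v_i α_i^2 r_i = 5·4·4 + 7·10·12 + 1·1·9 + 12·3·4 + 1·3·0 = 1073 ≡ 7.
  S = (5, 3, 7) ≠ 0, so r is not a codeword (an error is present).
Step 3: locate the error. For a single error e at position i, S_ℓ = v_i·e·α_i^ℓ, so α_err = S_1/S_0.
  S_0^{−1} = 5^{−1} = 8 (mod 13), so α_err = 3·8 = 24 ≡ 11 = α_1. Error position i = 1.
  Consistency check: S_2/S_1 = 7·9 = 63 ≡ 11 = α_err ✓ (single-error assumption holds).
Step 4: error magnitude e = S_0/v_1 = S_0·∏_{j≠1}(α_1 − α_j) = 5·8 = 40 ≡ 1 (mod 13).
Step 5: correct position 1: c_1 = r_1 − e = 4 − 1 ≡ 3 (mod 13). Hence c = [3, 12, 9, 4, 0].
  Check: interpolating c through the α_i gives m(x) = 2 + 6·x (degree < 2) with m(α_i) = c_i for every i, so c is indeed a codeword.


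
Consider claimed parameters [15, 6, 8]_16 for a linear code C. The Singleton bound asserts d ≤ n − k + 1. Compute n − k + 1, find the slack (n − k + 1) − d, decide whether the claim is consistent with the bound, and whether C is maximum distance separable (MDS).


Singleton RHS = n − k + 1 = 10, slack = 2, bound satisfied, not MDS.

Singleton bound: d ≤ n − k + 1.
Here n = 15, k = 6, so n − k + 1 = 10.
Given d = 8, check d ≤ 10: YES.
Slack = (n − k + 1) − d = 2.
The code is NOT MDS (slack = 2 > 0).
Description: the claimed parameters are [15, 6, 8]_16; such a code would be non-MDS.


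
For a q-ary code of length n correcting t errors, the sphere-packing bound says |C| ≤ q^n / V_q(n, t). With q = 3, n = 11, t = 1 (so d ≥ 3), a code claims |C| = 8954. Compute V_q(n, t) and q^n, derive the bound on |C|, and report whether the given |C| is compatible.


V_q(n, t) = 23, q^n = 177147, Hamming bound = 7702, |C| = 8954 > bound (violated).

Step 1: Compute V_q(n, t) = Σ_{j=0}^1 C(n, j) (q−1)^j.
  j = 0: C(11,0)·(2)^0 = 1·1 = 1.
  j = 1: C(11,1)·(2)^1 = 11·2 = 22.
  V_q(n, t) = 1 + 22 = 23.
Step 2: q^n = 3^11 = 177147.
Step 3: Hamming bound ⌊q^n / V_q(n,t)⌋ = ⌊177147/23⌋ = 7702.
Step 4: Compare |C| = 8954 to 7702: violated.
The claimed |C| lies above the Hamming bound, so no 3-ary code of length 11 with d ≥ 3 can have 8954 codewords.


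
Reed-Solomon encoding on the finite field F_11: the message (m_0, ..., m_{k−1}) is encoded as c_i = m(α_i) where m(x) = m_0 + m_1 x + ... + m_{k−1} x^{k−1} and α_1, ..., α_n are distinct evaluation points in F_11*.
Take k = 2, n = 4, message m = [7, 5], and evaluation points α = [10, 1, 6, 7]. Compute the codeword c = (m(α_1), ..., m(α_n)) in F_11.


c = [2, 1, 4, 9]

Message polynomial: m(x) = 7 + 5·x (mod 11).
For each evaluation point α_i, compute m(α_i) mod 11:
  α_1 = 10: Horner steps 5 → 2, so m(10) = 2.
  α_2 = 1: Horner steps 5 → 1, so m(1) = 1.
  α_3 = 6: Horner steps 5 → 4, so m(6) = 4.
  α_4 = 7: Horner steps 5 → 9, so m(7) = 9.
Codeword c = [2, 1, 4, 9] ∈ F_11^4.


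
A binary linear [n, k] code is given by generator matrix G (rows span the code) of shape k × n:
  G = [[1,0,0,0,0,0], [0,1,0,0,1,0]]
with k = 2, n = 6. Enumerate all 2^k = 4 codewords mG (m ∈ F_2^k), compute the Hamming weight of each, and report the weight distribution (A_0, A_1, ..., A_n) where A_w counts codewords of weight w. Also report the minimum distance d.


Weight distribution: A_0 = 1, A_1 = 1, A_2 = 1, A_3 = 1. Minimum distance d = 1.

Enumerate all 2^2 = 4 messages m ∈ F_2^2.
For each, compute codeword c = mG in F_2^6, then tally its weight.
  m = 00 → c = 000000, weight = 0.
  m = 10 → c = 100000, weight = 1.
  m = 01 → c = 010010, weight = 2.
  m = 11 → c = 110010, weight = 3.
Tally weights:
  weight 0: 1 codewords.
  weight 1: 1 codewords.
  weight 2: 1 codewords.
  weight 3: 1 codewords.
Minimum distance d = smallest w > 0 with A_w > 0 = 1.
Sanity: Σ A_w = 4 = 2^2 = 4 ✓.


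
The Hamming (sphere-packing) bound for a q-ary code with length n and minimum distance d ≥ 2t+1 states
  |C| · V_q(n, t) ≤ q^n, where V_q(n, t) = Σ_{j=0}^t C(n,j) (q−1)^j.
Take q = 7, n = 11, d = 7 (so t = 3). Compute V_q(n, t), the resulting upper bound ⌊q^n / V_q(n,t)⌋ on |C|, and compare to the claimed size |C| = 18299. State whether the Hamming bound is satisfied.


V_q(n, t) = 37687, q^n = 1977326743, Hamming bound = 52467, |C| = 18299 ≤ bound (satisfied).

Step 1: Compute V_q(n, t) = Σ_{j=0}^3 C(n, j) (q−1)^j.
  j = 0: C(11,0)·(6)^0 = 1·1 = 1.
  j = 1: C(11,1)·(6)^1 = 11·6 = 66.
  j = 2: C(11,2)·(6)^2 = 55·36 = 1980.
  j = 3: C(11,3)·(6)^3 = 165·216 = 35640.
  V_q(n, t) = 1 + 66 + 1980 + 35640 = 37687.
Step 2: q^n = 7^11 = 1977326743.
Step 3: Hamming bound ⌊q^n / V_q(n,t)⌋ = ⌊1977326743/37687⌋ = 52467.
Step 4: Compare |C| = 18299 to 52467: satisfied.
The claimed |C| lies below the Hamming bound.


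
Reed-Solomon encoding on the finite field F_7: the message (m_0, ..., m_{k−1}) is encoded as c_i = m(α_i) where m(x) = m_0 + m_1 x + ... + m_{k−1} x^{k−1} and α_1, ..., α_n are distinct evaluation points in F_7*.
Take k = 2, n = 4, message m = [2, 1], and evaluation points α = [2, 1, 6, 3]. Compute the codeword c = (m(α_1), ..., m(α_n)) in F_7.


c = [4, 3, 1, 5]

Message polynomial: m(x) = 2 + 1·x (mod 7).
For each evaluation point α_i, compute m(α_i) mod 7:
  α_1 = 2: Horner steps 1 → 4, so m(2) = 4.
  α_2 = 1: Horner steps 1 → 3, so m(1) = 3.
  α_3 = 6: Horner steps 1 → 1, so m(6) = 1.
  α_4 = 3: Horner steps 1 → 5, so m(3) = 5.
Codeword c = [4, 3, 1, 5] ∈ F_7^4.


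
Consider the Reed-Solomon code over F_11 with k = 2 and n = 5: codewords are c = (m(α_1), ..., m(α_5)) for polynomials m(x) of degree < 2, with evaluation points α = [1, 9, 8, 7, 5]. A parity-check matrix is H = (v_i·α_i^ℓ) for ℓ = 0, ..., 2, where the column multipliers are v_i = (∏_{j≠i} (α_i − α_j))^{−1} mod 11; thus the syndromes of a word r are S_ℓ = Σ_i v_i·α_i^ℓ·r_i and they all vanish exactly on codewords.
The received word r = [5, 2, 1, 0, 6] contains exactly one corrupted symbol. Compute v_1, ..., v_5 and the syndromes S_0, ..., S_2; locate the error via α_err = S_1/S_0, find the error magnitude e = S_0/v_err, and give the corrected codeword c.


S = (10, 6, 8), error at position 5, error magnitude e = 8, c = [5, 2, 1, 0, 9].

Step 1: column multipliers v_i = (∏_{j≠i}(α_i − α_j))^{−1} mod 11.
  i = 1 (α = 1): (1−9)(1−8)(1−7)(1−5) = (−8)·(−7)·(−6)·(−4) = 1344 ≡ 2, so v_1 = 2^{−1} = 6 (mod 11).
  i = 2 (α = 9): (9−1)(9−8)(9−7)(9−5) = 8·1·2·4 = 64 ≡ 9, so v_2 = 9^{−1} = 5 (mod 11).
  i = 3 (α = 8): (8−1)(8−9)(8−7)(8−5) = 7·(−1)·1·3 = −21 ≡ 1, so v_3 = 1^{−1} = 1 (mod 11).
  i = 4 (α = 7): (7−1)(7−9)(7−8)(7−5) = 6·(−2)·(−1)·2 = 24 ≡ 2, so v_4 = 2^{−1} = 6 (mod 11).
  i = 5 (α = 5): (5−1)(5−9)(5−8)(5−7) = 4·(−4)·(−3)·(−2) = −96 ≡ 3, so v_5 = 3^{−1} = 4 (mod 11).
  v = [6, 5, 1, 6, 4].
Step 2: syndromes of r = [5, 2, 1, 0, 6] (all sums mod 11).
  S_0 = Σ v_i r_i = 6·5 + 5·2 + 1·1 + 6·0 + 4·6 = 65 ≡ 10.
  S_1 = Σ v_i α_i r_i = 6·1·5 + 5·9·2 + 1·8·1 + 6·7·0 + 4·5·6 = 248 ≡ 6.
  α_i^2 mod 11 = [1, 4, 9, 5, 3].
  S_2 = Σ v_i α_i^2 r_i = 6·1·5 + 5·4·2 + 1·9·1 + 6·5·0 + 4·3·6 = 151 ≡ 8.
  S = (10, 6, 8) ≠ 0, so r is not a codeword (an error is present).
Step 3: locate the error. For a single error e at position i, S_ℓ = v_i·e·α_i^ℓ, so α_err = S_1/S_0.
  S_0^{−1} = 10^{−1} = 10 (mod 11), so α_err = 6·10 = 60 ≡ 5 = α_5. Error position i = 5.
  Consistency check: S_2/S_1 = 8·2 = 16 ≡ 5 = α_err ✓ (single-error assumption holds).
Step 4: error magnitude e = S_0/v_5 = S_0·∏_{j≠5}(α_5 − α_j) = 10·3 = 30 ≡ 8 (mod 11).
Step 5: correct position 5: c_5 = r_5 − e = 6 − 8 ≡ 9 (mod 11). Hence c = [5, 2, 1, 0, 9].
  Check: interpolating c through the α_i gives m(x) = 4 + 1·x (degree < 2) with m(α_i) = c_i for every i, so c is indeed a codeword.


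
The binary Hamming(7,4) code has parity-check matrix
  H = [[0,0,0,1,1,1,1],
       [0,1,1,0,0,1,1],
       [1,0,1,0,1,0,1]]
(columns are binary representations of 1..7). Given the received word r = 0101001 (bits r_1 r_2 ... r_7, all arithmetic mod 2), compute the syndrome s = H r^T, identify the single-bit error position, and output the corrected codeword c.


s = (0, 0, 1)^T, error position = 1, corrected codeword c = 1101001

Compute s = H r^T mod 2 one row at a time:
  s_1 = 1 + 0 + 0 + 1 = 2 ≡ 0 (mod 2).
  s_2 = 1 + 0 + 0 + 1 = 2 ≡ 0 (mod 2).
  s_3 = 0 + 0 + 0 + 1 = 1 ≡ 1 (mod 2).
s = (0, 0, 1)^T — this equals column 1 of H (binary 001), so error is at position 1.
Correct: flip bit 1 of r = 0101001 to get c = 1101001.


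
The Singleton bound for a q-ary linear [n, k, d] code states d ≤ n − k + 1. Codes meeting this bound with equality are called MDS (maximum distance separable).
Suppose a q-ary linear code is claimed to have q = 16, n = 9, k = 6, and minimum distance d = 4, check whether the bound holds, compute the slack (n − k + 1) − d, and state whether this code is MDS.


Singleton RHS = n − k + 1 = 4, slack = 0, bound satisfied, MDS.

Singleton bound: d ≤ n − k + 1.
Here n = 9, k = 6, so n − k + 1 = 4.
Given d = 4, check d ≤ 4: YES.
Slack = (n − k + 1) − d = 0.
The code is MDS (slack = 0).
Description: the claimed parameters are [9, 6, 4]_16; such a code would be MDS (meets Singleton bound).


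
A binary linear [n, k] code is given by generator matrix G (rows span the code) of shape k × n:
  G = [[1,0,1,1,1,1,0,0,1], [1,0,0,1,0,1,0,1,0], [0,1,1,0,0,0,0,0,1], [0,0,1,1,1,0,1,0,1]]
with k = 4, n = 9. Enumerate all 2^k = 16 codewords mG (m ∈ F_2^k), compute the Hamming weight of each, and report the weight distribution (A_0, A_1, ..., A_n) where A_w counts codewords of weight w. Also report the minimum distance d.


Weight distribution: A_0 = 1, A_3 = 4, A_4 = 3, A_5 = 2, A_6 = 4, A_7 = 2. Minimum distance d = 3.

Enumerate all 2^4 = 16 messages m ∈ F_2^4.
For each, compute codeword c = mG in F_2^9, then tally its weight.
  m = 0000 → c = 000000000, weight = 0.
  m = 1000 → c = 101111001, weight = 6.
  m = 0100 → c = 100101010, weight = 4.
  m = 1100 → c = 001010011, weight = 4.
  m = 0010 → c = 011000001, weight = 3.
  m = 1010 → c = 110111000, weight = 5.
  m = 0110 → c = 111101011, weight = 7.
  m = 1110 → c = 010010010, weight = 3.
  m = 0001 → c = 001110101, weight = 5.
  m = 1001 → c = 100001100, weight = 3.
  m = 0101 → c = 101011111, weight = 7.
  m = 1101 → c = 000100110, weight = 3.
  m = 0011 → c = 010110100, weight = 4.
  m = 1011 → c = 111001101, weight = 6.
  m = 0111 → c = 110011110, weight = 6.
  m = 1111 → c = 011100111, weight = 6.
Tally weights:
  weight 0: 1 codewords.
  weight 3: 4 codewords.
  weight 4: 3 codewords.
  weight 5: 2 codewords.
  weight 6: 4 codewords.
  weight 7: 2 codewords.
Minimum distance d = smallest w > 0 with A_w > 0 = 3.
Sanity: Σ A_w = 16 = 2^4 = 16 ✓.


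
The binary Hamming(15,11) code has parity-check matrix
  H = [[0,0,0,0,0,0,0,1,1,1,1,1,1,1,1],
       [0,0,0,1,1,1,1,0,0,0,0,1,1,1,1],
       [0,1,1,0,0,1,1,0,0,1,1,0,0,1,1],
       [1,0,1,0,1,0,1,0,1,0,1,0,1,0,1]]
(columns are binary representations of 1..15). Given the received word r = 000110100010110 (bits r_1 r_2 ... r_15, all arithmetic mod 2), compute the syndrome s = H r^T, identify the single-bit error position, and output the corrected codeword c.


s = (1, 1, 1, 0)^T, error position = 14, corrected codeword c = 000110100010100

Compute s = H r^T mod 2 one row at a time:
  s_1 = 0 + 0 + 0 + 1 + 0 + 1 + 1 + 0 = 3 ≡ 1 (mod 2).
  s_2 = 1 + 1 + 0 + 1 + 0 + 1 + 1 + 0 = 5 ≡ 1 (mod 2).
  s_3 = 0 + 0 + 0 + 1 + 0 + 1 + 1 + 0 = 3 ≡ 1 (mod 2).
  s_4 = 0 + 0 + 1 + 1 + 0 + 1 + 1 + 0 = 4 ≡ 0 (mod 2).
s = (1, 1, 1, 0)^T — this equals column 14 of H (binary 1110), so error is at position 14.
Correct: flip bit 14 of r = 000110100010110 to get c = 000110100010100.


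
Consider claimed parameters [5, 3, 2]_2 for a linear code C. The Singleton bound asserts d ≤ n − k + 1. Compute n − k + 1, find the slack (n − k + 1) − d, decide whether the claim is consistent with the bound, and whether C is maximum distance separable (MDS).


Singleton RHS = n − k + 1 = 3, slack = 1, bound satisfied, not MDS.

Singleton bound: d ≤ n − k + 1.
Here n = 5, k = 3, so n − k + 1 = 3.
Given d = 2, check d ≤ 3: YES.
Slack = (n − k + 1) − d = 1.
The code is NOT MDS (slack = 1 > 0).
Description: the claimed parameters are [5, 3, 2]_2; such a code would be non-MDS.


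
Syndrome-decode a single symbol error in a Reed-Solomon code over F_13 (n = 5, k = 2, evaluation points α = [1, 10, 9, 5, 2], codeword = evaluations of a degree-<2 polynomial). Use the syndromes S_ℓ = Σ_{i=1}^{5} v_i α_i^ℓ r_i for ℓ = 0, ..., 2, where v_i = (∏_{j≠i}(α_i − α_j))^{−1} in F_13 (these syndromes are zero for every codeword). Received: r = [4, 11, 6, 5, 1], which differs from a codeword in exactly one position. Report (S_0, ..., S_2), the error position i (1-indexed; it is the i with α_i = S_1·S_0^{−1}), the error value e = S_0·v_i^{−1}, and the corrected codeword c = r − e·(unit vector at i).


S = (11, 6, 8), error at position 2, error magnitude e = 8, c = [4, 3, 6, 5, 1].

Step 1: column multipliers v_i = (∏_{j≠i}(α_i − α_j))^{−1} mod 13.
  i = 1 (α = 1): (1−10)(1−9)(1−5)(1−2) = (−9)·(−8)·(−4)·(−1) = 288 ≡ 2, so v_1 = 2^{−1} = 7 (mod 13).
  i = 2 (α = 10): (10−1)(10−9)(10−5)(10−2) = 9·1·5·8 = 360 ≡ 9, so v_2 = 9^{−1} = 3 (mod 13).
  i = 3 (α = 9): (9−1)(9−10)(9−5)(9−2) = 8·(−1)·4·7 = −224 ≡ 10, so v_3 = 10^{−1} = 4 (mod 13).
  i = 4 (α = 5): (5−1)(5−10)(5−9)(5−2) = 4·(−5)·(−4)·3 = 240 ≡ 6, so v_4 = 6^{−1} = 11 (mod 13).
  i = 5 (α = 2): (2−1)(2−10)(2−9)(2−5) = 1·(−8)·(−7)·(−3) = −168 ≡ 1, so v_5 = 1^{−1} = 1 (mod 13).
  v = [7, 3, 4, 11, 1].
Step 2: syndromes of r = [4, 11, 6, 5, 1] (all sums mod 13).
  S_0 = Σ v_i r_i = 7·4 + 3·11 + 4·6 + 11·5 + 1·1 = 141 ≡ 11.
  S_1 = Σ v_i α_i r_i = 7·1·4 + 3·10·11 + 4·9·6 + 11·5·5 + 1·2·1 = 851 ≡ 6.
  α_i^2 mod 13 = [1, 9, 3, 12, 4].
  S_2 = Σ v_i α_i^2 r_i = 7·1·4 + 3·9·11 + 4·3·6 + 11·12·5 + 1·4·1 = 1061 ≡ 8.
  S = (11, 6, 8) ≠ 0, so r is not a codeword (an error is present).
Step 3: locate the error. For a single error e at position i, S_ℓ = v_i·e·α_i^ℓ, so α_err = S_1/S_0.
  S_0^{−1} = 11^{−1} = 6 (mod 13), so α_err = 6·6 = 36 ≡ 10 = α_2. Error position i = 2.
  Consistency check: S_2/S_1 = 8·11 = 88 ≡ 10 = α_err ✓ (single-error assumption holds).
Step 4: error magnitude e = S_0/v_2 = S_0·∏_{j≠2}(α_2 − α_j) = 11·9 = 99 ≡ 8 (mod 13).
Step 5: correct position 2: c_2 = r_2 − e = 11 − 8 ≡ 3 (mod 13). Hence c = [4, 3, 6, 5, 1].
  Check: interpolating c through the α_i gives m(x) = 7 + 10·x (degree < 2) with m(α_i) = c_i for every i, so c is indeed a codeword.


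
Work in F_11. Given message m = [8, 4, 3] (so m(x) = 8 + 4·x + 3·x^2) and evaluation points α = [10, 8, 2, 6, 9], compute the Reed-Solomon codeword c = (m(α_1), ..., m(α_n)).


c = [7, 1, 6, 8, 1]

Message polynomial: m(x) = 8 + 4·x + 3·x^2 (mod 11).
For each evaluation point α_i, compute m(α_i) mod 11:
  α_1 = 10: Horner steps 3 → 1 → 7, so m(10) = 7.
  α_2 = 8: Horner steps 3 → 6 → 1, so m(8) = 1.
  α_3 = 2: Horner steps 3 → 10 → 6, so m(2) = 6.
  α_4 = 6: Horner steps 3 → 0 → 8, so m(6) = 8.
  α_5 = 9: Horner steps 3 → 9 → 1, so m(9) = 1.
Codeword c = [7, 1, 6, 8, 1] ∈ F_11^5.


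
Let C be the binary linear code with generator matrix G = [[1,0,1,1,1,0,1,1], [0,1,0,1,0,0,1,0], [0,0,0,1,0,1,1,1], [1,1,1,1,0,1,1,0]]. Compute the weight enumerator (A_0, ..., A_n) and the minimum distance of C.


Weight distribution: A_0 = 1, A_1 = 1, A_3 = 3, A_4 = 5, A_5 = 3, A_6 = 2, A_7 = 1. Minimum distance d = 1.

Enumerate all 2^4 = 16 messages m ∈ F_2^4.
For each, compute codeword c = mG in F_2^8, then tally its weight.
  m = 0000 → c = 00000000, weight = 0.
  m = 1000 → c = 10111011, weight = 6.
  m = 0100 → c = 01010010, weight = 3.
  m = 1100 → c = 11101001, weight = 5.
  m = 0010 → c = 00010111, weight = 4.
  m = 1010 → c = 10101100, weight = 4.
  m = 0110 → c = 01000101, weight = 3.
  m = 1110 → c = 11111110, weight = 7.
  m = 0001 → c = 11110110, weight = 6.
  m = 1001 → c = 01001101, weight = 4.
  m = 0101 → c = 10100100, weight = 3.
  m = 1101 → c = 00011111, weight = 5.
  m = 0011 → c = 11100001, weight = 4.
  m = 1011 → c = 01011010, weight = 4.
  m = 0111 → c = 10110011, weight = 5.
  m = 1111 → c = 00001000, weight = 1.
Tally weights:
  weight 0: 1 codewords.
  weight 1: 1 codewords.
  weight 3: 3 codewords.
  weight 4: 5 codewords.
  weight 5: 3 codewords.
  weight 6: 2 codewords.
  weight 7: 1 codewords.
Minimum distance d = smallest w > 0 with A_w > 0 = 1.
Sanity: Σ A_w = 16 = 2^4 = 16 ✓.


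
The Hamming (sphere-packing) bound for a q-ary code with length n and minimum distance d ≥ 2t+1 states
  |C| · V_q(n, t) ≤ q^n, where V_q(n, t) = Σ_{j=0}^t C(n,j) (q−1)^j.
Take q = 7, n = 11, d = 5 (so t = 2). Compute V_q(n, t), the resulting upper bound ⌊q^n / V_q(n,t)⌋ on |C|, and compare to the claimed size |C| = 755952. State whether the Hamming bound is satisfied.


V_q(n, t) = 2047, q^n = 1977326743, Hamming bound = 965963, |C| = 755952 ≤ bound (satisfied).

Step 1: Compute V_q(n, t) = Σ_{j=0}^2 C(n, j) (q−1)^j.
  j = 0: C(11,0)·(6)^0 = 1·1 = 1.
  j = 1: C(11,1)·(6)^1 = 11·6 = 66.
  j = 2: C(11,2)·(6)^2 = 55·36 = 1980.
  V_q(n, t) = 1 + 66 + 1980 = 2047.
Step 2: q^n = 7^11 = 1977326743.
Step 3: Hamming bound ⌊q^n / V_q(n,t)⌋ = ⌊1977326743/2047⌋ = 965963.
Step 4: Compare |C| = 755952 to 965963: satisfied.
The claimed |C| lies below the Hamming bound.


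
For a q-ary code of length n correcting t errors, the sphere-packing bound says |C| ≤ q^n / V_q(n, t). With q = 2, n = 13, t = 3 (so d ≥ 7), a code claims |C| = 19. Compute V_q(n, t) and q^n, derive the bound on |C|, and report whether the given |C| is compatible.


V_q(n, t) = 378, q^n = 8192, Hamming bound = 21, |C| = 19 ≤ bound (satisfied).

Step 1: Compute V_q(n, t) = Σ_{j=0}^3 C(n, j) (q−1)^j.
  j = 0: C(13,0)·(1)^0 = 1·1 = 1.
  j = 1: C(13,1)·(1)^1 = 13·1 = 13.
  j = 2: C(13,2)·(1)^2 = 78·1 = 78.
  j = 3: C(13,3)·(1)^3 = 286·1 = 286.
  V_q(n, t) = 1 + 13 + 78 + 286 = 378.
Step 2: q^n = 2^13 = 8192.
Step 3: Hamming bound ⌊q^n / V_q(n,t)⌋ = ⌊8192/378⌋ = 21.
Step 4: Compare |C| = 19 to 21: satisfied.
The claimed |C| lies below the Hamming bound.


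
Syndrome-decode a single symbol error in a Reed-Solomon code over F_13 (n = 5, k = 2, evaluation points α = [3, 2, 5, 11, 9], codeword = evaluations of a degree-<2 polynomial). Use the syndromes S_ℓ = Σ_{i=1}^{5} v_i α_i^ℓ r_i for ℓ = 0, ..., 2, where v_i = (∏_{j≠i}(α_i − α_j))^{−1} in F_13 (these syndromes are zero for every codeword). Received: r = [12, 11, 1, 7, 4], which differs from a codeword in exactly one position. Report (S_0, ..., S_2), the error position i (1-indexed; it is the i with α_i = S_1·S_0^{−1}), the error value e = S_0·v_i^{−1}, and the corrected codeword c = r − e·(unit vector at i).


S = (6, 2, 5), error at position 5, error magnitude e = 12, c = [12, 11, 1, 7, 5].

Step 1: column multipliers v_i = (∏_{j≠i}(α_i − α_j))^{−1} mod 13.
  i = 1 (α = 3): (3−2)(3−5)(3−11)(3−9) = 1·(−2)·(−8)·(−6) = −96 ≡ 8, so v_1 = 8^{−1} = 5 (mod 13).
  i = 2 (α = 2): (2−3)(2−5)(2−11)(2−9) = (−1)·(−3)·(−9)·(−7) = 189 ≡ 7, so v_2 = 7^{−1} = 2 (mod 13).
  i = 3 (α = 5): (5−3)(5−2)(5−11)(5−9) = 2·3·(−6)·(−4) = 144 ≡ 1, so v_3 = 1^{−1} = 1 (mod 13).
  i = 4 (α = 11): (11−3)(11−2)(11−5)(11−9) = 8·9·6·2 = 864 ≡ 6, so v_4 = 6^{−1} = 11 (mod 13).
  i = 5 (α = 9): (9−3)(9−2)(9−5)(9−11) = 6·7·4·(−2) = −336 ≡ 2, so v_5 = 2^{−1} = 7 (mod 13).
  v = [5, 2, 1, 11, 7].
Step 2: syndromes of r = [12, 11, 1, 7, 4] (all sums mod 13).
  S_0 = Σ v_i r_i = 5·12 + 2·11 + 1·1 + 11·7 + 7·4 = 188 ≡ 6.
  S_1 = Σ v_i α_i r_i = 5·3·12 + 2·2·11 + 1·5·1 + 11·11·7 + 7·9·4 = 1328 ≡ 2.
  α_i^2 mod 13 = [9, 4, 12, 4, 3].
  S_2 = Σ v_i α_i^2 r_i = 5·9·12 + 2·4·11 + 1·12·1 + 11·4·7 + 7·3·4 = 1032 ≡ 5.
  S = (6, 2, 5) ≠ 0, so r is not a codeword (an error is present).
Step 3: locate the error. For a single error e at position i, S_ℓ = v_i·e·α_i^ℓ, so α_err = S_1/S_0.
  S_0^{−1} = 6^{−1} = 11 (mod 13), so α_err = 2·11 = 22 ≡ 9 = α_5. Error position i = 5.
  Consistency check: S_2/S_1 = 5·7 = 35 ≡ 9 = α_err ✓ (single-error assumption holds).
Step 4: error magnitude e = S_0/v_5 = S_0·∏_{j≠5}(α_5 − α_j) = 6·2 = 12 ≡ 12 (mod 13).
Step 5: correct position 5: c_5 = r_5 − e = 4 − 12 ≡ 5 (mod 13). Hence c = [12, 11, 1, 7, 5].
  Check: interpolating c through the α_i gives m(x) = 9 + 1·x (degree < 2) with m(α_i) = c_i for every i, so c is indeed a codeword.


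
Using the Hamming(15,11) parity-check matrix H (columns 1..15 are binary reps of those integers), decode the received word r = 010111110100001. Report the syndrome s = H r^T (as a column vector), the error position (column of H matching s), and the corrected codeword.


s = (1, 1, 1, 1)^T, error position = 15, corrected codeword c = 010111110100000

Compute s = H r^T mod 2 one row at a time:
  s_1 = 1 + 0 + 1 + 0 + 0 + 0 + 0 + 1 = 3 ≡ 1 (mod 2).
  s_2 = 1 + 1 + 1 + 1 + 0 + 0 + 0 + 1 = 5 ≡ 1 (mod 2).
  s_3 = 1 + 0 + 1 + 1 + 1 + 0 + 0 + 1 = 5 ≡ 1 (mod 2).
  s_4 = 0 + 0 + 1 + 1 + 0 + 0 + 0 + 1 = 3 ≡ 1 (mod 2).
s = (1, 1, 1, 1)^T — this equals column 15 of H (binary 1111), so error is at position 15.
Correct: flip bit 15 of r = 010111110100001 to get c = 010111110100000.


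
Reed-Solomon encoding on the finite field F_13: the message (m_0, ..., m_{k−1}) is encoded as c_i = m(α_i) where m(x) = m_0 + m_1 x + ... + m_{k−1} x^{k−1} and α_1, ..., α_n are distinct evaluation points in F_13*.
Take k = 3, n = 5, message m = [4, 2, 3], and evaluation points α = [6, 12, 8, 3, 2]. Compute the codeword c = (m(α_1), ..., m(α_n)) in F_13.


c = [7, 5, 4, 11, 7]

Message polynomial: m(x) = 4 + 2·x + 3·x^2 (mod 13).
For each evaluation point α_i, compute m(α_i) mod 13:
  α_1 = 6: Horner steps 3 → 7 → 7, so m(6) = 7.
  α_2 = 12: Horner steps 3 → 12 → 5, so m(12) = 5.
  α_3 = 8: Horner steps 3 → 0 → 4, so m(8) = 4.
  α_4 = 3: Horner steps 3 → 11 → 11, so m(3) = 11.
  α_5 = 2: Horner steps 3 → 8 → 7, so m(2) = 7.
Codeword c = [7, 5, 4, 11, 7] ∈ F_13^5.


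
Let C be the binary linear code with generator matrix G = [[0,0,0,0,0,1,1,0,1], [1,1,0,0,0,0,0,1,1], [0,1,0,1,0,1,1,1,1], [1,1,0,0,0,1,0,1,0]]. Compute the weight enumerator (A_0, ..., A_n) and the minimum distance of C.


Weight distribution: A_0 = 1, A_1 = 1, A_2 = 1, A_3 = 4, A_4 = 5, A_5 = 3, A_6 = 1. Minimum distance d = 1.

Enumerate all 2^4 = 16 messages m ∈ F_2^4.
For each, compute codeword c = mG in F_2^9, then tally its weight.
  m = 0000 → c = 000000000, weight = 0.
  m = 1000 → c = 000001101, weight = 3.
  m = 0100 → c = 110000011, weight = 4.
  m = 1100 → c = 110001110, weight = 5.
  m = 0010 → c = 010101111, weight = 6.
  m = 1010 → c = 010100010, weight = 3.
  m = 0110 → c = 100101100, weight = 4.
  m = 1110 → c = 100100001, weight = 3.
  m = 0001 → c = 110001010, weight = 4.
  m = 1001 → c = 110000111, weight = 5.
  m = 0101 → c = 000001001, weight = 2.
  m = 1101 → c = 000000100, weight = 1.
  m = 0011 → c = 100100101, weight = 4.
  m = 1011 → c = 100101000, weight = 3.
  m = 0111 → c = 010100110, weight = 4.
  m = 1111 → c = 010101011, weight = 5.
Tally weights:
  weight 0: 1 codewords.
  weight 1: 1 codewords.
  weight 2: 1 codewords.
  weight 3: 4 codewords.
  weight 4: 5 codewords.
  weight 5: 3 codewords.
  weight 6: 1 codewords.
Minimum distance d = smallest w > 0 with A_w > 0 = 1.
Sanity: Σ A_w = 16 = 2^4 = 16 ✓.


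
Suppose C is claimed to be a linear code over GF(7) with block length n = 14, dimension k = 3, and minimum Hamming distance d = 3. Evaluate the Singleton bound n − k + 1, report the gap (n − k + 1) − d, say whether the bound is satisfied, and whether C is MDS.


Singleton RHS = n − k + 1 = 12, slack = 9, bound satisfied, not MDS.

Singleton bound: d ≤ n − k + 1.
Here n = 14, k = 3, so n − k + 1 = 12.
Given d = 3, check d ≤ 12: YES.
Slack = (n − k + 1) − d = 9.
The code is NOT MDS (slack = 9 > 0).
Description: the claimed parameters are [14, 3, 3]_7; such a code would be non-MDS.


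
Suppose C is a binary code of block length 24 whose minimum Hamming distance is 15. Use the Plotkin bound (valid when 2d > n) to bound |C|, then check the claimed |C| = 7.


Plotkin bound M ≤ 4; given |C| = 7 > bound (violated).

Check applicability: 2d = 30, n = 24.
2d − n = 6 > 0, so Plotkin applies.
Compute d/(2d−n) = 15/6 ≈ 2.5000.
⌊d/(2d−n)⌋ = 2.
Plotkin bound: M ≤ 2·2 = 4.
Given |C| = 7, check: VIOLATED.
This |C| is above the Plotkin bound, so no binary code with n = 24, d = 15 and 7 codewords exists.


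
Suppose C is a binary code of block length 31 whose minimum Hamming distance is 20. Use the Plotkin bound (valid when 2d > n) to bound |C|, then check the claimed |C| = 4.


Plotkin bound M ≤ 4; given |C| = 4 ≤ bound (satisfied).

Check applicability: 2d = 40, n = 31.
2d − n = 9 > 0, so Plotkin applies.
Compute d/(2d−n) = 20/9 ≈ 2.2222.
⌊d/(2d−n)⌋ = 2.
Plotkin bound: M ≤ 2·2 = 4.
Given |C| = 4, check: satisfied.
This |C| is at the Plotkin bound.


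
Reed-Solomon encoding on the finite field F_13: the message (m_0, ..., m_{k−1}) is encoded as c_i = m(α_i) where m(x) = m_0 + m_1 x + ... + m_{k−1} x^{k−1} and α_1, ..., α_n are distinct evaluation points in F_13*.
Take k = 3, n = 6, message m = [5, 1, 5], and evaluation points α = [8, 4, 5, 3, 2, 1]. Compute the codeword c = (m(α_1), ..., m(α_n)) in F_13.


c = [8, 11, 5, 1, 1, 11]

Message polynomial: m(x) = 5 + 1·x + 5·x^2 (mod 13).
For each evaluation point α_i, compute m(α_i) mod 13:
  α_1 = 8: Horner steps 5 → 2 → 8, so m(8) = 8.
  α_2 = 4: Horner steps 5 → 8 → 11, so m(4) = 11.
  α_3 = 5: Horner steps 5 → 0 → 5, so m(5) = 5.
  α_4 = 3: Horner steps 5 → 3 → 1, so m(3) = 1.
  α_5 = 2: Horner steps 5 → 11 → 1, so m(2) = 1.
  α_6 = 1: Horner steps 5 → 6 → 11, so m(1) = 11.
Codeword c = [8, 11, 5, 1, 1, 11] ∈ F_13^6.


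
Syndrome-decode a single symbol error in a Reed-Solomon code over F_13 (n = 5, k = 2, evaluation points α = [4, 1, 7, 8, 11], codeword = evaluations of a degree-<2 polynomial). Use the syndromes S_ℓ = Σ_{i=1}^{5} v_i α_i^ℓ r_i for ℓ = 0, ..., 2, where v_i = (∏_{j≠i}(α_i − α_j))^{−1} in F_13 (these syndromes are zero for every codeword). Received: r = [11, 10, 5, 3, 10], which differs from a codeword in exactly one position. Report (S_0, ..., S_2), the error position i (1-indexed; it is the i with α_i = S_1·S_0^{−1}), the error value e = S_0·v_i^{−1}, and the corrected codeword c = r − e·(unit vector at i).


S = (7, 7, 7), error at position 2, error magnitude e = 6, c = [11, 4, 5, 3, 10].

Step 1: column multipliers v_i = (∏_{j≠i}(α_i − α_j))^{−1} mod 13.
  i = 1 (α = 4): (4−1)(4−7)(4−8)(4−11) = 3·(−3)·(−4)·(−7) = −252 ≡ 8, so v_1 = 8^{−1} = 5 (mod 13).
  i = 2 (α = 1): (1−4)(1−7)(1−8)(1−11) = (−3)·(−6)·(−7)·(−10) = 1260 ≡ 12, so v_2 = 12^{−1} = 12 (mod 13).
  i = 3 (α = 7): (7−4)(7−1)(7−8)(7−11) = 3·6·(−1)·(−4) = 72 ≡ 7, so v_3 = 7^{−1} = 2 (mod 13).
  i = 4 (α = 8): (8−4)(8−1)(8−7)(8−11) = 4·7·1·(−3) = −84 ≡ 7, so v_4 = 7^{−1} = 2 (mod 13).
  i = 5 (α = 11): (11−4)(11−1)(11−7)(11−8) = 7·10·4·3 = 840 ≡ 8, so v_5 = 8^{−1} = 5 (mod 13).
  v = [5, 12, 2, 2, 5].
Step 2: syndromes of r = [11, 10, 5, 3, 10] (all sums mod 13).
  S_0 = Σ v_i r_i = 5·11 + 12·10 + 2·5 + 2·3 + 5·10 = 241 ≡ 7.
  S_1 = Σ v_i α_i r_i = 5·4·11 + 12·1·10 + 2·7·5 + 2·8·3 + 5·11·10 = 1008 ≡ 7.
  α_i^2 mod 13 = [3, 1, 10, 12, 4].
  S_2 = Σ v_i α_i^2 r_i = 5·3·11 + 12·1·10 + 2·10·5 + 2·12·3 + 5·4·10 = 657 ≡ 7.
  S = (7, 7, 7) ≠ 0, so r is not a codeword (an error is present).
Step 3: locate the error. For a single error e at position i, S_ℓ = v_i·e·α_i^ℓ, so α_err = S_1/S_0.
  S_0^{−1} = 7^{−1} = 2 (mod 13), so α_err = 7·2 = 14 ≡ 1 = α_2. Error position i = 2.
  Consistency check: S_2/S_1 = 7·2 = 14 ≡ 1 = α_err ✓ (single-error assumption holds).
Step 4: error magnitude e = S_0/v_2 = S_0·∏_{j≠2}(α_2 − α_j) = 7·12 = 84 ≡ 6 (mod 13).
Step 5: correct position 2: c_2 = r_2 − e = 10 − 6 ≡ 4 (mod 13). Hence c = [11, 4, 5, 3, 10].
  Check: interpolating c through the α_i gives m(x) = 6 + 11·x (degree < 2) with m(α_i) = c_i for every i, so c is indeed a codeword.


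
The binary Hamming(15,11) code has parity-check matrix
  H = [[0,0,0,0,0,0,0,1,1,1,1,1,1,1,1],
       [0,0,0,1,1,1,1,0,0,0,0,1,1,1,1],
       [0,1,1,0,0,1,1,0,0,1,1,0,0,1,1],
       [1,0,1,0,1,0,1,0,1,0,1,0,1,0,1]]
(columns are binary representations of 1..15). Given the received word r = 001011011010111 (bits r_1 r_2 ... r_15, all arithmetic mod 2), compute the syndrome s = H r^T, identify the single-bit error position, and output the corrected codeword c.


s = (0, 1, 1, 0)^T, error position = 6, corrected codeword c = 001010011010111

Compute s = H r^T mod 2 one row at a time:
  s_1 = 1 + 1 + 0 + 1 + 0 + 1 + 1 + 1 = 6 ≡ 0 (mod 2).
  s_2 = 0 + 1 + 1 + 0 + 0 + 1 + 1 + 1 = 5 ≡ 1 (mod 2).
  s_3 = 0 + 1 + 1 + 0 + 0 + 1 + 1 + 1 = 5 ≡ 1 (mod 2).
  s_4 = 0 + 1 + 1 + 0 + 1 + 1 + 1 + 1 = 6 ≡ 0 (mod 2).
s = (0, 1, 1, 0)^T — this equals column 6 of H (binary 0110), so error is at position 6.
Correct: flip bit 6 of r = 001011011010111 to get c = 001010011010111.


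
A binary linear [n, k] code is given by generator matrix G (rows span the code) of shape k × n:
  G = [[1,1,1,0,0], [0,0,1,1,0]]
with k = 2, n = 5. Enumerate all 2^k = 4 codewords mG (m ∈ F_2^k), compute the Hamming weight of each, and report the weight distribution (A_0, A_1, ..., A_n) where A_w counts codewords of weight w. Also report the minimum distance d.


Weight distribution: A_0 = 1, A_2 = 1, A_3 = 2. Minimum distance d = 2.

Enumerate all 2^2 = 4 messages m ∈ F_2^2.
For each, compute codeword c = mG in F_2^5, then tally its weight.
  m = 00 → c = 00000, weight = 0.
  m = 10 → c = 11100, weight = 3.
  m = 01 → c = 00110, weight = 2.
  m = 11 → c = 11010, weight = 3.
Tally weights:
  weight 0: 1 codewords.
  weight 2: 1 codewords.
  weight 3: 2 codewords.
Minimum distance d = smallest w > 0 with A_w > 0 = 2.
Sanity: Σ A_w = 4 = 2^2 = 4 ✓.


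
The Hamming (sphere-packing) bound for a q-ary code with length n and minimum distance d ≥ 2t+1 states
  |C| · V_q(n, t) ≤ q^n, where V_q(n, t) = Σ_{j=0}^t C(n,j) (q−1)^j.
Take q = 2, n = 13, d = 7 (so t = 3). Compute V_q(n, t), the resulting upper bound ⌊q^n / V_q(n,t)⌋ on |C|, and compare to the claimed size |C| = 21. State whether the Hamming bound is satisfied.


V_q(n, t) = 378, q^n = 8192, Hamming bound = 21, |C| = 21 ≤ bound (satisfied).

Step 1: Compute V_q(n, t) = Σ_{j=0}^3 C(n, j) (q−1)^j.
  j = 0: C(13,0)·(1)^0 = 1·1 = 1.
  j = 1: C(13,1)·(1)^1 = 13·1 = 13.
  j = 2: C(13,2)·(1)^2 = 78·1 = 78.
  j = 3: C(13,3)·(1)^3 = 286·1 = 286.
  V_q(n, t) = 1 + 13 + 78 + 286 = 378.
Step 2: q^n = 2^13 = 8192.
Step 3: Hamming bound ⌊q^n / V_q(n,t)⌋ = ⌊8192/378⌋ = 21.
Step 4: Compare |C| = 21 to 21: satisfied.
The claimed |C| lies at the Hamming bound (tight).


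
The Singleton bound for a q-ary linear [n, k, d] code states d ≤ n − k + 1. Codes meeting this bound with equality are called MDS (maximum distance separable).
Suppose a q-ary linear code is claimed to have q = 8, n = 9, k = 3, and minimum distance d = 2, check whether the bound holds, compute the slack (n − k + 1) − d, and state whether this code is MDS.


Singleton RHS = n − k + 1 = 7, slack = 5, bound satisfied, not MDS.

Singleton bound: d ≤ n − k + 1.
Here n = 9, k = 3, so n − k + 1 = 7.
Given d = 2, check d ≤ 7: YES.
Slack = (n − k + 1) − d = 5.
The code is NOT MDS (slack = 5 > 0).
Description: the claimed parameters are [9, 3, 2]_8; such a code would be non-MDS.


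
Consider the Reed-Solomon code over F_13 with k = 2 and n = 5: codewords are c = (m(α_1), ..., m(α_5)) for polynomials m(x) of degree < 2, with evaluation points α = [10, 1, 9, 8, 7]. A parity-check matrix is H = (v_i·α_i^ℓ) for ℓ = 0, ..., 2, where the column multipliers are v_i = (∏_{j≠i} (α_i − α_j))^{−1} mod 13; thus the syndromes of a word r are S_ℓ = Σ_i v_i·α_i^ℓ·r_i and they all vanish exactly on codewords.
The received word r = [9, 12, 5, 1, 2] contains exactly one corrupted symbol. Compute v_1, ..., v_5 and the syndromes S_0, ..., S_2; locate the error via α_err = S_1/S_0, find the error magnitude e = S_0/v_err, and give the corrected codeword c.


S = (6, 3, 8), error at position 5, error magnitude e = 5, c = [9, 12, 5, 1, 10].

Step 1: column multipliers v_i = (∏_{j≠i}(α_i − α_j))^{−1} mod 13.
  i = 1 (α = 10): (10−1)(10−9)(10−8)(10−7) = 9·1·2·3 = 54 ≡ 2, so v_1 = 2^{−1} = 7 (mod 13).
  i = 2 (α = 1): (1−10)(1−9)(1−8)(1−7) = (−9)·(−8)·(−7)·(−6) = 3024 ≡ 8, so v_2 = 8^{−1} = 5 (mod 13).
  i = 3 (α = 9): (9−10)(9−1)(9−8)(9−7) = (−1)·8·1·2 = −16 ≡ 10, so v_3 = 10^{−1} = 4 (mod 13).
  i = 4 (α = 8): (8−10)(8−1)(8−9)(8−7) = (−2)·7·(−1)·1 = 14 ≡ 1, so v_4 = 1^{−1} = 1 (mod 13).
  i = 5 (α = 7): (7−10)(7−1)(7−9)(7−8) = (−3)·6·(−2)·(−1) = −36 ≡ 3, so v_5 = 3^{−1} = 9 (mod 13).
  v = [7, 5, 4, 1, 9].
Step 2: syndromes of r = [9, 12, 5, 1, 2] (all sums mod 13).
  S_0 = Σ v_i r_i = 7·9 + 5·12 + 4·5 + 1·1 + 9·2 = 162 ≡ 6.
  S_1 = Σ v_i α_i r_i = 7·10·9 + 5·1·12 + 4·9·5 + 1·8·1 + 9·7·2 = 1004 ≡ 3.
  α_i^2 mod 13 = [9, 1, 3, 12, 10].
  S_2 = Σ v_i α_i^2 r_i = 7·9·9 + 5·1·12 + 4·3·5 + 1·12·1 + 9·10·2 = 879 ≡ 8.
  S = (6, 3, 8) ≠ 0, so r is not a codeword (an error is present).
Step 3: locate the error. For a single error e at position i, S_ℓ = v_i·e·α_i^ℓ, so α_err = S_1/S_0.
  S_0^{−1} = 6^{−1} = 11 (mod 13), so α_err = 3·11 = 33 ≡ 7 = α_5. Error position i = 5.
  Consistency check: S_2/S_1 = 8·9 = 72 ≡ 7 = α_err ✓ (single-error assumption holds).
Step 4: error magnitude e = S_0/v_5 = S_0·∏_{j≠5}(α_5 − α_j) = 6·3 = 18 ≡ 5 (mod 13).
Step 5: correct position 5: c_5 = r_5 − e = 2 − 5 ≡ 10 (mod 13). Hence c = [9, 12, 5, 1, 10].
  Check: interpolating c through the α_i gives m(x) = 8 + 4·x (degree < 2) with m(α_i) = c_i for every i, so c is indeed a codeword.


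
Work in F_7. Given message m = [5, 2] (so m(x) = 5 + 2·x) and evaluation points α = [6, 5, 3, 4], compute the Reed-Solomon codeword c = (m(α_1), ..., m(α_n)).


c = [3, 1, 4, 6]

Message polynomial: m(x) = 5 + 2·x (mod 7).
For each evaluation point α_i, compute m(α_i) mod 7:
  α_1 = 6: Horner steps 2 → 3, so m(6) = 3.
  α_2 = 5: Horner steps 2 → 1, so m(5) = 1.
  α_3 = 3: Horner steps 2 → 4, so m(3) = 4.
  α_4 = 4: Horner steps 2 → 6, so m(4) = 6.
Codeword c = [3, 1, 4, 6] ∈ F_7^4.


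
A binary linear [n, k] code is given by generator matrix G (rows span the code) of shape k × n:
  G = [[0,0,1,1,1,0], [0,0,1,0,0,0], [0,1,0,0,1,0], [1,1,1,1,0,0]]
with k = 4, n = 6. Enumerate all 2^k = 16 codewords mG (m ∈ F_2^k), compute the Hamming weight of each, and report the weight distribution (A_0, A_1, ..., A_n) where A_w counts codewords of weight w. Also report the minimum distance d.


Weight distribution: A_0 = 1, A_1 = 2, A_2 = 4, A_3 = 6, A_4 = 3. Minimum distance d = 1.

Enumerate all 2^4 = 16 messages m ∈ F_2^4.
For each, compute codeword c = mG in F_2^6, then tally its weight.
  m = 0000 → c = 000000, weight = 0.
  m = 1000 → c = 001110, weight = 3.
  m = 0100 → c = 001000, weight = 1.
  m = 1100 → c = 000110, weight = 2.
  m = 0010 → c = 010010, weight = 2.
  m = 1010 → c = 011100, weight = 3.
  m = 0110 → c = 011010, weight = 3.
  m = 1110 → c = 010100, weight = 2.
  m = 0001 → c = 111100, weight = 4.
  m = 1001 → c = 110010, weight = 3.
  m = 0101 → c = 110100, weight = 3.
  m = 1101 → c = 111010, weight = 4.
  m = 0011 → c = 101110, weight = 4.
  m = 1011 → c = 100000, weight = 1.
  m = 0111 → c = 100110, weight = 3.
  m = 1111 → c = 101000, weight = 2.
Tally weights:
  weight 0: 1 codewords.
  weight 1: 2 codewords.
  weight 2: 4 codewords.
  weight 3: 6 codewords.
  weight 4: 3 codewords.
Minimum distance d = smallest w > 0 with A_w > 0 = 1.
Sanity: Σ A_w = 16 = 2^4 = 16 ✓.


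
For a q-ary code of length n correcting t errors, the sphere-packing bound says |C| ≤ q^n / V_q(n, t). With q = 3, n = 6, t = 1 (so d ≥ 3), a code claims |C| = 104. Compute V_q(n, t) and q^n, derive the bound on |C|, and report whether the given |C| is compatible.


V_q(n, t) = 13, q^n = 729, Hamming bound = 56, |C| = 104 > bound (violated).

Step 1: Compute V_q(n, t) = Σ_{j=0}^1 C(n, j) (q−1)^j.
  j = 0: C(6,0)·(2)^0 = 1·1 = 1.
  j = 1: C(6,1)·(2)^1 = 6·2 = 12.
  V_q(n, t) = 1 + 12 = 13.
Step 2: q^n = 3^6 = 729.
Step 3: Hamming bound ⌊q^n / V_q(n,t)⌋ = ⌊729/13⌋ = 56.
Step 4: Compare |C| = 104 to 56: violated.
The claimed |C| lies above the Hamming bound, so no 3-ary code of length 6 with d ≥ 3 can have 104 codewords.
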